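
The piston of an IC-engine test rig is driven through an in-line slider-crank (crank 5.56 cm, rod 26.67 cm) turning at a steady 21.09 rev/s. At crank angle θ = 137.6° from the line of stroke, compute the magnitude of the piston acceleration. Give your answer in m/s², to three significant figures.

700

ω = 2π·21.1 = 132.5 rad/s
x(θ) = r cosθ + √(L² − r² sin²θ); with ω constant, a = ω²·d²x/dθ².
d²x/dθ² = −r cosθ − r²(cos2θ)/√u − r⁴ sin²2θ/(4u^{3/2}),  u = L² − r² sin²θ = 0.0697233 m².
Substituting r = 0.0556 m, L = 0.2667 m, θ = 137.6°: d²x/dθ² = +0.039868 m.
a = ω²·d²x/dθ² = (132.5)²·(+0.039868) = +700.07 m/s²;  |a| = 700.07 m/s².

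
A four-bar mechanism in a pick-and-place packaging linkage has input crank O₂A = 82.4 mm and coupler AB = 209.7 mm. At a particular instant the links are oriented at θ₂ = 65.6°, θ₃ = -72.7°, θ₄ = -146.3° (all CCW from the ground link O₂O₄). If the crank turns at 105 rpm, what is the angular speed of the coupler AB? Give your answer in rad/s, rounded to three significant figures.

2.38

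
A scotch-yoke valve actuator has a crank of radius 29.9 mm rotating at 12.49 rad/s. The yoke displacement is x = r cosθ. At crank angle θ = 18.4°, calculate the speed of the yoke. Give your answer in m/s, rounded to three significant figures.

ω = 12.49 rad/s
x = r cosθ ⇒ ẋ = −rω sinθ.
|v| = rω|sinθ| = 0.0299·12.49·|sin 18.4°| = 0.11788 m/s.

0.118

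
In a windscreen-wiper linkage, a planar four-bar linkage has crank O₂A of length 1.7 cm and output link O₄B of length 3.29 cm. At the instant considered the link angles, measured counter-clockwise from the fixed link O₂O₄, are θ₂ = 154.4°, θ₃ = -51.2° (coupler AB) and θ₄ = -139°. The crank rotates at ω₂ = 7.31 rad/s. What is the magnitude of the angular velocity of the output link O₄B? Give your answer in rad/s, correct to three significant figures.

ω₂ = 7.31 rad/s
Differentiating the loop-closure r₂e^{iθ₂}+r₃e^{iθ₃}=r₁+r₄e^{iθ₄} gives r₂ω₂e^{iθ₂}+r₃ω₃e^{iθ₃}=r₄ω₄e^{iθ₄}.
Eliminating the other unknown: ω₄ = r₂ω₂ sin(θ₂−θ₃) / [r₄ sin(θ₄−θ₃)].
Numerator sine = -0.43209; denominator sine = -0.99926.
Result = 0.017·7.31·(-0.43209) / (0.0329·(-0.99926)) = +1.6333 rad/s; magnitude 1.6333 rad/s.

1.63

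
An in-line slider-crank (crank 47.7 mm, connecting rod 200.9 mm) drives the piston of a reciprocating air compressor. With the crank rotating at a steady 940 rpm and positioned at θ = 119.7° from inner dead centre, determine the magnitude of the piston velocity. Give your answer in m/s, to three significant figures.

3.59

ω = 2π·940/60 = 98.44 rad/s
For an in-line slider-crank, x = r cosθ + √(L² − r² sin²θ), so v = −rω sinθ·[1 + r cosθ/√(L² − r² sin²θ)].
With r = 0.0477 m, L = 0.2009 m, θ = 119.7°: √(L² − r² sin²θ) = 0.19658 m.
v = −0.0477·98.44·0.86863·[1 + 0.0477·-0.49546/0.19658] = -3.5883 m/s.
|v| = 3.5883 m/s.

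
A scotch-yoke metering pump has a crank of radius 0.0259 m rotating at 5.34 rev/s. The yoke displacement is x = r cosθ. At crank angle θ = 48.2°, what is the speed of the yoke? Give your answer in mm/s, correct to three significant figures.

648

ω = 33.55 rad/s (from 5.34 rev/s).
x = r cosθ ⇒ ẋ = −rω sinθ.
|v| = rω|sinθ| = 0.0259·33.55·|sin 48.2°| = 0.64782 m/s = 647.82 mm/s.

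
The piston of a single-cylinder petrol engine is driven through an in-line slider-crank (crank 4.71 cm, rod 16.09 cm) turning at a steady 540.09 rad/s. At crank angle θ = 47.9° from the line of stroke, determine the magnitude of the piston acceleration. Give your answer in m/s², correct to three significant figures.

8890

ω = 540.1 rad/s
x(θ) = r cosθ + √(L² − r² sin²θ); with ω constant, a = ω²·d²x/dθ².
d²x/dθ² = −r cosθ − r²(cos2θ)/√u − r⁴ sin²2θ/(4u^{3/2}),  u = L² − r² sin²θ = 0.0246675 m².
Substituting r = 0.0471 m, L = 0.1609 m, θ = 47.9°: d²x/dθ² = -0.030464 m.
a = ω²·d²x/dθ² = (540.1)²·(-0.030464) = -8886.3 m/s²;  |a| = 8886.3 m/s².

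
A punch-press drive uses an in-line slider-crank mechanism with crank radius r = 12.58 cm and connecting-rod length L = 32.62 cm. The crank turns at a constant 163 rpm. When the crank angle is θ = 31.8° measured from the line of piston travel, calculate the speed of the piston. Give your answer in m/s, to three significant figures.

ω = 2π·163/60 = 17.07 rad/s
For an in-line slider-crank, x = r cosθ + √(L² − r² sin²θ), so v = −rω sinθ·[1 + r cosθ/√(L² − r² sin²θ)].
With r = 0.1258 m, L = 0.3262 m, θ = 31.8°: √(L² − r² sin²θ) = 0.31939 m.
v = −0.1258·17.07·0.52696·[1 + 0.1258·0.84989/0.31939] = -1.5103 m/s.
|v| = 1.5103 m/s.

1.51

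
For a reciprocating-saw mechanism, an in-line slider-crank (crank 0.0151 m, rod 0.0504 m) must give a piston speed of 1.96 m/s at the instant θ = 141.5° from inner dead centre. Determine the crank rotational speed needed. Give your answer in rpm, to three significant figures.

For an in-line slider-crank, |v_piston| = rω|sinθ|·[1 + r cosθ/√(L² − r² sin²θ)].
With r = 0.0151 m, L = 0.0504 m, θ = 141.5°: the bracketed kinematic factor |dx/dθ| = 0.0071566 m.
ω = v/|dx/dθ| = 1.96/0.0071566 = 273.87 rad/s.
N = 60ω/(2π) = 2615.3 rpm.

2620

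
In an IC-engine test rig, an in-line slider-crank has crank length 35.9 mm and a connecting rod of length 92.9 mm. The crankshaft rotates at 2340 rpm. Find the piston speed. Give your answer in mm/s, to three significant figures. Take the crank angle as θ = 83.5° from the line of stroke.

9150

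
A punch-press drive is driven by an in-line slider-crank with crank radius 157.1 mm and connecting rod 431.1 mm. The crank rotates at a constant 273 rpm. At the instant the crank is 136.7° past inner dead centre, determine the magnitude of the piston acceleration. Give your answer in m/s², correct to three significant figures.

ω = 2π·273/60 = 28.59 rad/s
x(θ) = r cosθ + √(L² − r² sin²θ); with ω constant, a = ω²·d²x/dθ².
d²x/dθ² = −r cosθ − r²(cos2θ)/√u − r⁴ sin²2θ/(4u^{3/2}),  u = L² − r² sin²θ = 0.174239 m².
Substituting r = 0.1571 m, L = 0.4311 m, θ = 136.7°: d²x/dθ² = +0.10874 m.
a = ω²·d²x/dθ² = (28.59)²·(+0.10874) = +88.874 m/s²;  |a| = 88.874 m/s².

88.9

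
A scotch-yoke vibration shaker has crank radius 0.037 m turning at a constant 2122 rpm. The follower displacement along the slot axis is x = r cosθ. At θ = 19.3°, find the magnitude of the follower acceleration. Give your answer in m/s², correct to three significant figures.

1720

ω = 222.2 rad/s (from 2122 rpm).
x = r cosθ ⇒ ẍ = −rω² cosθ (ω constant).
|a| = rω²|cosθ| = 0.037·(222.2)²·|cos 19.3°| = 1724.4 m/s².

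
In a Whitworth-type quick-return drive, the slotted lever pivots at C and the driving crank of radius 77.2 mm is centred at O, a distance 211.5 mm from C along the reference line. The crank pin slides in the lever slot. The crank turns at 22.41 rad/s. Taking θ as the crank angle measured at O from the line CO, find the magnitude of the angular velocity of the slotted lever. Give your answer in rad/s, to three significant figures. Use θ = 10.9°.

ω = 22.41 rad/s
Crank pin A relative to C: A = (d + r cosθ, r sinθ); lever angle φ = atan2(r sinθ, d + r cosθ).
Differentiating tanφ: φ̇ = rω(d cosθ + r)/(d² + r² + 2dr cosθ).
d² + r² + 2dr cosθ = |CA|² = 0.0827585 m²;  d cosθ + r = +0.28488 m.
|ω_lever| = |0.0772·22.41·+0.28488| / 0.0827585 = 5.9555 rad/s.

5.96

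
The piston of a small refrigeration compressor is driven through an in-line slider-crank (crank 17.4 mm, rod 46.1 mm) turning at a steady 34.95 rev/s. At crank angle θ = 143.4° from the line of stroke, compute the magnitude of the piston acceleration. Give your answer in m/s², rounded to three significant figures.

569

ω = 2π·35 = 219.6 rad/s
x(θ) = r cosθ + √(L² − r² sin²θ); with ω constant, a = ω²·d²x/dθ².
d²x/dθ² = −r cosθ − r²(cos2θ)/√u − r⁴ sin²2θ/(4u^{3/2}),  u = L² − r² sin²θ = 0.00201758 m².
Substituting r = 0.0174 m, L = 0.0461 m, θ = 143.4°: d²x/dθ² = +0.011789 m.
a = ω²·d²x/dθ² = (219.6)²·(+0.011789) = +568.51 m/s²;  |a| = 568.51 m/s².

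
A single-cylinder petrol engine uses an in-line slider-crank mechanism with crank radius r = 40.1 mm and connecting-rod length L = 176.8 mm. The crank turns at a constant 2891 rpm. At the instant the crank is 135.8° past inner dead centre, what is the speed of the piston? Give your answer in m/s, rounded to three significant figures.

7.07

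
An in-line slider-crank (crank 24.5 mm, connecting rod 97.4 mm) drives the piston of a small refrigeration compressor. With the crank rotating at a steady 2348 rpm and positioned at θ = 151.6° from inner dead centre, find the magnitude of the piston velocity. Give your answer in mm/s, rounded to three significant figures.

ω = 2π·2348/60 = 245.9 rad/s
For an in-line slider-crank, x = r cosθ + √(L² − r² sin²θ), so v = −rω sinθ·[1 + r cosθ/√(L² − r² sin²θ)].
With r = 0.0245 m, L = 0.0974 m, θ = 151.6°: √(L² − r² sin²θ) = 0.0967 m.
v = −0.0245·245.9·0.47562·[1 + 0.0245·-0.87965/0.0967] = -2.2266 m/s.
|v| = 2.2266 m/s = 2226.6 mm/s.

2230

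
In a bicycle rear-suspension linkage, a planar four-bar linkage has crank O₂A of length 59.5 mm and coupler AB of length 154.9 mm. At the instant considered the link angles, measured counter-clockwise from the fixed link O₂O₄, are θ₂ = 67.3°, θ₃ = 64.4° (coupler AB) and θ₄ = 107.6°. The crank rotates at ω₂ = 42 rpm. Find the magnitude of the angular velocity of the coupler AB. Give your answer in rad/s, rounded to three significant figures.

ω₂ = 4.398 rad/s (from 42 rpm).
Differentiating the loop-closure r₂e^{iθ₂}+r₃e^{iθ₃}=r₁+r₄e^{iθ₄} gives r₂ω₂e^{iθ₂}+r₃ω₃e^{iθ₃}=r₄ω₄e^{iθ₄}.
Eliminating the other unknown: ω₃ = r₂ω₂ sin(θ₄−θ₂) / [r₃ sin(θ₃−θ₄)].
Numerator sine = +0.64679; denominator sine = -0.68455.
Result = 0.0595·4.398·(+0.64679) / (0.1549·(-0.68455)) = -1.5963 rad/s; magnitude 1.5963 rad/s.

1.60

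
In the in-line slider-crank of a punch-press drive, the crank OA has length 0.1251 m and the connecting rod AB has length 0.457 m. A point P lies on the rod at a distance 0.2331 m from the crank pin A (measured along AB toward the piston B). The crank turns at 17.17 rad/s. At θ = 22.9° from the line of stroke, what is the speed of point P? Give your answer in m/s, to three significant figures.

1.35

ω = 17.17 rad/s.  Crank-pin speed |V_A| = rω = 2.148 m/s, perpendicular to OA.
Rod angle: sinφ = −(r/L) sinθ ⇒ φ = -6.115°; ω_rod = −rω cosθ/√(L²−r²sin²θ) = -4.3545 rad/s.
V_P = V_A + ω_rod × AP, with AP = 0.2331 m along the rod.
Components: V_Px = −rω sinθ − a·ω_rod·sinφ = -0.94395 m/s;  V_Py = rω cosθ + a·ω_rod·cosφ = +0.96942 m/s.
|V_P| = √(V_Px² + V_Py²) = 1.3531 m/s.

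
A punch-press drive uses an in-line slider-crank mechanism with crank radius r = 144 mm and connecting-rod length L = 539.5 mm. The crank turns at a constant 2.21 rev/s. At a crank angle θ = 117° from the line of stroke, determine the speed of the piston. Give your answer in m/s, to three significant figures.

1.56

ω = 2π·2.21 = 13.89 rad/s
For an in-line slider-crank, x = r cosθ + √(L² − r² sin²θ), so v = −rω sinθ·[1 + r cosθ/√(L² − r² sin²θ)].
With r = 0.144 m, L = 0.5395 m, θ = 117°: √(L² − r² sin²θ) = 0.52402 m.
v = −0.144·13.89·0.89101·[1 + 0.144·-0.45399/0.52402] = -1.5594 m/s.
|v| = 1.5594 m/s.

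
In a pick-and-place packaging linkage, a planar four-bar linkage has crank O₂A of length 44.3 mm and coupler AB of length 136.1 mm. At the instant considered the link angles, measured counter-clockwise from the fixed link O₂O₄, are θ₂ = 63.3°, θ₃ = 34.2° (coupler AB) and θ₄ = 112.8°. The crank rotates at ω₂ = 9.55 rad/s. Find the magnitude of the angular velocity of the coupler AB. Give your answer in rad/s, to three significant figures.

ω₂ = 9.55 rad/s
Differentiating the loop-closure r₂e^{iθ₂}+r₃e^{iθ₃}=r₁+r₄e^{iθ₄} gives r₂ω₂e^{iθ₂}+r₃ω₃e^{iθ₃}=r₄ω₄e^{iθ₄}.
Eliminating the other unknown: ω₃ = r₂ω₂ sin(θ₄−θ₂) / [r₃ sin(θ₃−θ₄)].
Numerator sine = +0.76041; denominator sine = -0.98027.
Result = 0.0443·9.55·(+0.76041) / (0.1361·(-0.98027)) = -2.4113 rad/s; magnitude 2.4113 rad/s.

2.41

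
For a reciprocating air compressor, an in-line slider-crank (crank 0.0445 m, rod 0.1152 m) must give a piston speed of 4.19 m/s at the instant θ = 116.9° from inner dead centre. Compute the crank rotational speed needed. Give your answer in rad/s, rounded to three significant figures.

For an in-line slider-crank, |v_piston| = rω|sinθ|·[1 + r cosθ/√(L² − r² sin²θ)].
With r = 0.0445 m, L = 0.1152 m, θ = 116.9°: the bracketed kinematic factor |dx/dθ| = 0.032297 m.
ω = v/|dx/dθ| = 4.19/0.032297 = 129.73 rad/s.

130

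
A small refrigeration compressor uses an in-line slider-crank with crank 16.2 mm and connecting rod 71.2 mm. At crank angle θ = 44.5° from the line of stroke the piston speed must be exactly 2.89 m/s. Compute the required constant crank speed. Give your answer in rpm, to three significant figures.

For an in-line slider-crank, |v_piston| = rω|sinθ|·[1 + r cosθ/√(L² − r² sin²θ)].
With r = 0.0162 m, L = 0.0712 m, θ = 44.5°: the bracketed kinematic factor |dx/dθ| = 0.013221 m.
ω = v/|dx/dθ| = 2.89/0.013221 = 218.59 rad/s.
N = 60ω/(2π) = 2087.3 rpm.

2090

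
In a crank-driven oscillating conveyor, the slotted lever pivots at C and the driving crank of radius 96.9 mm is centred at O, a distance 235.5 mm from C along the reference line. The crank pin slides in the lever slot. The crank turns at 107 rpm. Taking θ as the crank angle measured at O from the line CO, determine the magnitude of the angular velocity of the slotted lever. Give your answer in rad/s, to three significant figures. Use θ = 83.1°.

1.93

ω = 11.21 rad/s (from 107 rpm).
Crank pin A relative to C: A = (d + r cosθ, r sinθ); lever angle φ = atan2(r sinθ, d + r cosθ).
Differentiating tanφ: φ̇ = rω(d cosθ + r)/(d² + r² + 2dr cosθ).
d² + r² + 2dr cosθ = |CA|² = 0.0703329 m²;  d cosθ + r = +0.12519 m.
|ω_lever| = |0.0969·11.21·+0.12519| / 0.0703329 = 1.9327 rad/s.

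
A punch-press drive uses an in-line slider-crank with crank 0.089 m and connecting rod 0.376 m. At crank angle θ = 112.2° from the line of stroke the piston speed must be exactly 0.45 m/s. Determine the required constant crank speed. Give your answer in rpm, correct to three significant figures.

For an in-line slider-crank, |v_piston| = rω|sinθ|·[1 + r cosθ/√(L² − r² sin²θ)].
With r = 0.089 m, L = 0.376 m, θ = 112.2°: the bracketed kinematic factor |dx/dθ| = 0.074849 m.
ω = v/|dx/dθ| = 0.45/0.074849 = 6.0121 rad/s.
N = 60ω/(2π) = 57.411 rpm.

57.4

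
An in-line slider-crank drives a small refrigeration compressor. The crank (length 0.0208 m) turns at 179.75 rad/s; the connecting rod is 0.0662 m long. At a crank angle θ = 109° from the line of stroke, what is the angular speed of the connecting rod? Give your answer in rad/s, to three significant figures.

ω = 179.8 rad/s
The rod makes angle φ with the slider axis where L sinφ = r sinθ; differentiating, L cosφ·φ̇ = r ω cosθ.
L cosφ = √(L² − r² sin²θ) = 0.063211 m.
|ω_rod| = r ω |cosθ| / √(L² − r² sin²θ) = 0.0208·179.8·0.32557/0.063211 = 19.257 rad/s.

19.3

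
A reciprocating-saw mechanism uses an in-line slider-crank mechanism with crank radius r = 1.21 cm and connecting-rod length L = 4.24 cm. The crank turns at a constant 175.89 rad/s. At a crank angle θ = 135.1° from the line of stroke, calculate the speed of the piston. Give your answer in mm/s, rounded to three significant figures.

1190

ω = 175.9 rad/s
For an in-line slider-crank, x = r cosθ + √(L² − r² sin²θ), so v = −rω sinθ·[1 + r cosθ/√(L² − r² sin²θ)].
With r = 0.0121 m, L = 0.0424 m, θ = 135.1°: √(L² − r² sin²θ) = 0.041531 m.
v = −0.0121·175.9·0.70587·[1 + 0.0121·-0.70834/0.041531] = -1.1923 m/s.
|v| = 1.1923 m/s = 1192.3 mm/s.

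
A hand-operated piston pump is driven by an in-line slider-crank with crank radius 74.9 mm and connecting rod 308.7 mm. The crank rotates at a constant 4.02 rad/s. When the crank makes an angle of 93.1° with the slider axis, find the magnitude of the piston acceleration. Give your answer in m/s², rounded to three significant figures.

0.366

ω = 4.02 rad/s
x(θ) = r cosθ + √(L² − r² sin²θ); with ω constant, a = ω²·d²x/dθ².
d²x/dθ² = −r cosθ − r²(cos2θ)/√u − r⁴ sin²2θ/(4u^{3/2}),  u = L² − r² sin²θ = 0.0897021 m².
Substituting r = 0.0749 m, L = 0.3087 m, θ = 93.1°: d²x/dθ² = +0.022669 m.
a = ω²·d²x/dθ² = (4.02)²·(+0.022669) = +0.36633 m/s²;  |a| = 0.36633 m/s².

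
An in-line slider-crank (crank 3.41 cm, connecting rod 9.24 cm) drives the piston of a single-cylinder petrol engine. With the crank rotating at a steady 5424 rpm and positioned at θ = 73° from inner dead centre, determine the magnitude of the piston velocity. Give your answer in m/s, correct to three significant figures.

20.7

ω = 2π·5424/60 = 568 rad/s
For an in-line slider-crank, x = r cosθ + √(L² − r² sin²θ), so v = −rω sinθ·[1 + r cosθ/√(L² − r² sin²θ)].
With r = 0.0341 m, L = 0.0924 m, θ = 73°: √(L² − r² sin²θ) = 0.086454 m.
v = −0.0341·568·0.95630·[1 + 0.0341·0.29237/0.086454] = -20.658 m/s.
|v| = 20.658 m/s.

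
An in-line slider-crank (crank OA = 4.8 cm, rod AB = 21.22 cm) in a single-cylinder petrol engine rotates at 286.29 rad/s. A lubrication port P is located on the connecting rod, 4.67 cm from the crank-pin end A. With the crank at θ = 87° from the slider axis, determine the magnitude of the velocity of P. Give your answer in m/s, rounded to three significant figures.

ω = 286.3 rad/s.  Crank-pin speed |V_A| = rω = 13.742 m/s, perpendicular to OA.
Rod angle: sinφ = −(r/L) sinθ ⇒ φ = -13.055°; ω_rod = −rω cosθ/√(L²−r²sin²θ) = -3.4792 rad/s.
V_P = V_A + ω_rod × AP, with AP = 0.0467 m along the rod.
Components: V_Px = −rω sinθ − a·ω_rod·sinφ = -13.76 m/s;  V_Py = rω cosθ + a·ω_rod·cosφ = +0.56092 m/s.
|V_P| = √(V_Px² + V_Py²) = 13.771 m/s.

13.8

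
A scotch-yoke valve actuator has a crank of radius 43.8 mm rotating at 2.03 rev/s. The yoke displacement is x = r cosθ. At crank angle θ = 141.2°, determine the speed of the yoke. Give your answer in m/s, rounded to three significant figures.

0.350

ω = 12.75 rad/s (from 2.03 rev/s).
x = r cosθ ⇒ ẋ = −rω sinθ.
|v| = rω|sinθ| = 0.0438·12.75·|sin 141.2°| = 0.35006 m/s.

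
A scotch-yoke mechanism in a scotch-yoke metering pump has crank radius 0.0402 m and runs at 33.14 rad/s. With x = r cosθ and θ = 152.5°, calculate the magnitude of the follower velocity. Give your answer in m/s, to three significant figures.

ω = 33.14 rad/s
x = r cosθ ⇒ ẋ = −rω sinθ.
|v| = rω|sinθ| = 0.0402·33.14·|sin 152.5°| = 0.61515 m/s.

0.615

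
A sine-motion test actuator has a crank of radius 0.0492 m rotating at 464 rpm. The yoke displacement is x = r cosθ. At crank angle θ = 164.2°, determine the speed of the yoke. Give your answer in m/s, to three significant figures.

0.651

ω = 48.59 rad/s (from 464 rpm).
x = r cosθ ⇒ ẋ = −rω sinθ.
|v| = rω|sinθ| = 0.0492·48.59·|sin 164.2°| = 0.65092 m/s.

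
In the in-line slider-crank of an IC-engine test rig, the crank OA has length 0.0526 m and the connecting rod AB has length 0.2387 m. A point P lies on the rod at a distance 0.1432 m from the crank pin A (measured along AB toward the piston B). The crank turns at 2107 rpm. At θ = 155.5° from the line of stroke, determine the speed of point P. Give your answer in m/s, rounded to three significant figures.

ω = 220.6 rad/s.  Crank-pin speed |V_A| = rω = 11.606 m/s, perpendicular to OA.
Rod angle: sinφ = −(r/L) sinθ ⇒ φ = -5.243°; ω_rod = −rω cosθ/√(L²−r²sin²θ) = +44.429 rad/s.
V_P = V_A + ω_rod × AP, with AP = 0.1432 m along the rod.
Components: V_Px = −rω sinθ − a·ω_rod·sinφ = -4.2315 m/s;  V_Py = rω cosθ + a·ω_rod·cosφ = -4.2253 m/s.
|V_P| = √(V_Px² + V_Py²) = 5.9798 m/s.

5.98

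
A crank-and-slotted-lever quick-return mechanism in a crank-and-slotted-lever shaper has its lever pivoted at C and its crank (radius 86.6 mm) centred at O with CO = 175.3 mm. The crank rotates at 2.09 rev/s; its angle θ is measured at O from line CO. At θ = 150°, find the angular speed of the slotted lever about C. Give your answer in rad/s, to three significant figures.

ω = 13.13 rad/s (from 2.09 rev/s).
Crank pin A relative to C: A = (d + r cosθ, r sinθ); lever angle φ = atan2(r sinθ, d + r cosθ).
Differentiating tanφ: φ̇ = rω(d cosθ + r)/(d² + r² + 2dr cosθ).
d² + r² + 2dr cosθ = |CA|² = 0.0119354 m²;  d cosθ + r = -0.065214 m.
|ω_lever| = |0.0866·13.13·-0.065214| / 0.0119354 = 6.2137 rad/s.

6.21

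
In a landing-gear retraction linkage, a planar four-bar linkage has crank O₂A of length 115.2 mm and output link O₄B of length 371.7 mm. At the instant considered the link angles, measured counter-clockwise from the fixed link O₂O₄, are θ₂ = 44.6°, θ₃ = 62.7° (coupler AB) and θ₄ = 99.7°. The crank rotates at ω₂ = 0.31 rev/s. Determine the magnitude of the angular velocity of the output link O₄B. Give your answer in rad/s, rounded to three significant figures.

0.312

ω₂ = 1.948 rad/s (from 0.31 rev/s).
Differentiating the loop-closure r₂e^{iθ₂}+r₃e^{iθ₃}=r₁+r₄e^{iθ₄} gives r₂ω₂e^{iθ₂}+r₃ω₃e^{iθ₃}=r₄ω₄e^{iθ₄}.
Eliminating the other unknown: ω₄ = r₂ω₂ sin(θ₂−θ₃) / [r₄ sin(θ₄−θ₃)].
Numerator sine = -0.31068; denominator sine = +0.60182.
Result = 0.1152·1.948·(-0.31068) / (0.3717·(+0.60182)) = -0.31164 rad/s; magnitude 0.31164 rad/s.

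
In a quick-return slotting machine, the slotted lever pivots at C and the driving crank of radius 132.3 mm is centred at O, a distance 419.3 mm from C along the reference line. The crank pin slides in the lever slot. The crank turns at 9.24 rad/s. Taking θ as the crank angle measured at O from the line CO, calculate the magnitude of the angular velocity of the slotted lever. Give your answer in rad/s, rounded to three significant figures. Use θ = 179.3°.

4.26

ω = 9.24 rad/s
Crank pin A relative to C: A = (d + r cosθ, r sinθ); lever angle φ = atan2(r sinθ, d + r cosθ).
Differentiating tanφ: φ̇ = rω(d cosθ + r)/(d² + r² + 2dr cosθ).
d² + r² + 2dr cosθ = |CA|² = 0.0823773 m²;  d cosθ + r = -0.28697 m.
|ω_lever| = |0.1323·9.24·-0.28697| / 0.0823773 = 4.2585 rad/s.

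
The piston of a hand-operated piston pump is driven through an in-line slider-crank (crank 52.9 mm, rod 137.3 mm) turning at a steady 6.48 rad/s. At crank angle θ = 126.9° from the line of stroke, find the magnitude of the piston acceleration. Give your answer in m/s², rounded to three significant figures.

ω = 6.48 rad/s
x(θ) = r cosθ + √(L² − r² sin²θ); with ω constant, a = ω²·d²x/dθ².
d²x/dθ² = −r cosθ − r²(cos2θ)/√u − r⁴ sin²2θ/(4u^{3/2}),  u = L² − r² sin²θ = 0.0170617 m².
Substituting r = 0.0529 m, L = 0.1373 m, θ = 126.9°: d²x/dθ² = +0.036929 m.
a = ω²·d²x/dθ² = (6.48)²·(+0.036929) = +1.5507 m/s²;  |a| = 1.5507 m/s².

1.55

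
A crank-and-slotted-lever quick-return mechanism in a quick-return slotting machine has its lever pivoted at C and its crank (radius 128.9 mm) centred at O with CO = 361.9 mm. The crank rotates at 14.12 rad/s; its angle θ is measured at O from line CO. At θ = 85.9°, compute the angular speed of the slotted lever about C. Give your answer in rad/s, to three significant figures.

ω = 14.12 rad/s
Crank pin A relative to C: A = (d + r cosθ, r sinθ); lever angle φ = atan2(r sinθ, d + r cosθ).
Differentiating tanφ: φ̇ = rω(d cosθ + r)/(d² + r² + 2dr cosθ).
d² + r² + 2dr cosθ = |CA|² = 0.154257 m²;  d cosθ + r = +0.15477 m.
|ω_lever| = |0.1289·14.12·+0.15477| / 0.154257 = 1.8262 rad/s.

1.83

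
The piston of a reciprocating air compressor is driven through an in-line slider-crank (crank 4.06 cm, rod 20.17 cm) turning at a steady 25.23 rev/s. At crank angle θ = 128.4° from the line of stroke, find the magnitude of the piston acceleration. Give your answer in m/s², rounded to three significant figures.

679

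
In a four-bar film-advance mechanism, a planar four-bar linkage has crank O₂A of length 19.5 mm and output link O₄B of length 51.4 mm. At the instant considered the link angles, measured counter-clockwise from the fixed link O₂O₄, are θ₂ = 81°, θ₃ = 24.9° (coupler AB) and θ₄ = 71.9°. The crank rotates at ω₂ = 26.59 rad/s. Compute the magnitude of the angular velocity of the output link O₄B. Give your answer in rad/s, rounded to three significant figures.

11.4

ω₂ = 26.59 rad/s
Differentiating the loop-closure r₂e^{iθ₂}+r₃e^{iθ₃}=r₁+r₄e^{iθ₄} gives r₂ω₂e^{iθ₂}+r₃ω₃e^{iθ₃}=r₄ω₄e^{iθ₄}.
Eliminating the other unknown: ω₄ = r₂ω₂ sin(θ₂−θ₃) / [r₄ sin(θ₄−θ₃)].
Numerator sine = +0.83001; denominator sine = +0.73135.
Result = 0.0195·26.59·(+0.83001) / (0.0514·(+0.73135)) = +11.448 rad/s; magnitude 11.448 rad/s.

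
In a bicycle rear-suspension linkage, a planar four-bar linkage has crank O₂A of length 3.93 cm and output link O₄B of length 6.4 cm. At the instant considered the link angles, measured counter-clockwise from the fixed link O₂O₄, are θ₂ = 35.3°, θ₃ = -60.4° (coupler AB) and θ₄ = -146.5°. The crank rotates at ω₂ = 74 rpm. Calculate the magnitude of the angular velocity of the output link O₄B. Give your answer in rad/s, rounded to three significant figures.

4.75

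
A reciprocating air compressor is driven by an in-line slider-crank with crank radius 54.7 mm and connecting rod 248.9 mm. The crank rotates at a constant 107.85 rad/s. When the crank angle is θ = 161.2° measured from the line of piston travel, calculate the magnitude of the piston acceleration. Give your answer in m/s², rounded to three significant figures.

ω = 107.8 rad/s
x(θ) = r cosθ + √(L² − r² sin²θ); with ω constant, a = ω²·d²x/dθ².
d²x/dθ² = −r cosθ − r²(cos2θ)/√u − r⁴ sin²2θ/(4u^{3/2}),  u = L² − r² sin²θ = 0.0616405 m².
Substituting r = 0.0547 m, L = 0.2489 m, θ = 161.2°: d²x/dθ² = +0.042179 m.
a = ω²·d²x/dθ² = (107.8)²·(+0.042179) = +490.61 m/s²;  |a| = 490.61 m/s².

491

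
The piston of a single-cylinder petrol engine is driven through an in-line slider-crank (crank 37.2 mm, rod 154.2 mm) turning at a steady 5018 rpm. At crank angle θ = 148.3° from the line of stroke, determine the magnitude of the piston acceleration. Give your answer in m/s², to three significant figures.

7590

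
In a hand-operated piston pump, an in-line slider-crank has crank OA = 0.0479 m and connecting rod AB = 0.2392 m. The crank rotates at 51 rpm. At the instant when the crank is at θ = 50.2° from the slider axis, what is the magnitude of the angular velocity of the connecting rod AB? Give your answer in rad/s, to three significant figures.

0.693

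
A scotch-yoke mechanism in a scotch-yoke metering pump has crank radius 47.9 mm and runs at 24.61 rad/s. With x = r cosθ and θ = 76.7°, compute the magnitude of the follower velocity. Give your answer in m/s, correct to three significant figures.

1.15

ω = 24.61 rad/s
x = r cosθ ⇒ ẋ = −rω sinθ.
|v| = rω|sinθ| = 0.0479·24.61·|sin 76.7°| = 1.1472 m/s.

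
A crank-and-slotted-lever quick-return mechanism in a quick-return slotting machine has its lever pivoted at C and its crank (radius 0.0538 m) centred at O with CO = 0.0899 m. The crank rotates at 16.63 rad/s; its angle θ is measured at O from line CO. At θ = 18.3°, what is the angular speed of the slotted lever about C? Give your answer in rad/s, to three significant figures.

6.18

ω = 16.63 rad/s
Crank pin A relative to C: A = (d + r cosθ, r sinθ); lever angle φ = atan2(r sinθ, d + r cosθ).
Differentiating tanφ: φ̇ = rω(d cosθ + r)/(d² + r² + 2dr cosθ).
d² + r² + 2dr cosθ = |CA|² = 0.0201605 m²;  d cosθ + r = +0.13915 m.
|ω_lever| = |0.0538·16.63·+0.13915| / 0.0201605 = 6.1754 rad/s.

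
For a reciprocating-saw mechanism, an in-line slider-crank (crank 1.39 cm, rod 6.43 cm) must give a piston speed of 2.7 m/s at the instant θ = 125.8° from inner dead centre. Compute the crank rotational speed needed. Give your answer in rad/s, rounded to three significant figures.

For an in-line slider-crank, |v_piston| = rω|sinθ|·[1 + r cosθ/√(L² − r² sin²θ)].
With r = 0.0139 m, L = 0.0643 m, θ = 125.8°: the bracketed kinematic factor |dx/dθ| = 0.0098258 m.
ω = v/|dx/dθ| = 2.7/0.0098258 = 274.79 rad/s.

275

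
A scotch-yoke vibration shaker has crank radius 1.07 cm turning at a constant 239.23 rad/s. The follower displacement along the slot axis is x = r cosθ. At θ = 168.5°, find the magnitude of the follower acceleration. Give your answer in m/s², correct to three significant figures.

600

ω = 239.2 rad/s
x = r cosθ ⇒ ẍ = −rω² cosθ (ω constant).
|a| = rω²|cosθ| = 0.0107·(239.2)²·|cos 168.5°| = 600.08 m/s².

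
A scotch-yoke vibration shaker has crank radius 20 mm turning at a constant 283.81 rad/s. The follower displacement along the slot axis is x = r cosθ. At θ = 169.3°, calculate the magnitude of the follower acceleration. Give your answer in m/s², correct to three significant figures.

ω = 283.8 rad/s
x = r cosθ ⇒ ẍ = −rω² cosθ (ω constant).
|a| = rω²|cosθ| = 0.02·(283.8)²·|cos 169.3°| = 1583 m/s².

1580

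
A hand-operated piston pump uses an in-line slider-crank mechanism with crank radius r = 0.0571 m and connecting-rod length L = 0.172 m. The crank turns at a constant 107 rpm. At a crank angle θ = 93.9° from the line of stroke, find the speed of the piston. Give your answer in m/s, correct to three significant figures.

0.623

ω = 2π·107/60 = 11.21 rad/s
For an in-line slider-crank, x = r cosθ + √(L² − r² sin²θ), so v = −rω sinθ·[1 + r cosθ/√(L² − r² sin²θ)].
With r = 0.0571 m, L = 0.172 m, θ = 93.9°: √(L² − r² sin²θ) = 0.16229 m.
v = −0.0571·11.21·0.99768·[1 + 0.0571·-0.06802/0.16229] = -0.62305 m/s.
|v| = 0.62305 m/s.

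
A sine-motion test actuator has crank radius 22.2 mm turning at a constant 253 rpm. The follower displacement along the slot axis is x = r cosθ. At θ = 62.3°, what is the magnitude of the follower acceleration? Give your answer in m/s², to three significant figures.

ω = 26.49 rad/s (from 253 rpm).
x = r cosθ ⇒ ẍ = −rω² cosθ (ω constant).
|a| = rω²|cosθ| = 0.0222·(26.49)²·|cos 62.3°| = 7.2436 m/s².

7.24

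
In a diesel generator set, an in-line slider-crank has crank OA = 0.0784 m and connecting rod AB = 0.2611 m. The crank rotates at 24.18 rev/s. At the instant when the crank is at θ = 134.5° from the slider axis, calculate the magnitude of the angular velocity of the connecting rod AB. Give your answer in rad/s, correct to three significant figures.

ω = 151.9 rad/s (converted from 24.18 rev/s).
The rod makes angle φ with the slider axis where L sinφ = r sinθ; differentiating, L cosφ·φ̇ = r ω cosθ.
L cosφ = √(L² − r² sin²θ) = 0.25504 m.
|ω_rod| = r ω |cosθ| / √(L² − r² sin²θ) = 0.0784·151.9·0.70091/0.25504 = 32.734 rad/s.

32.7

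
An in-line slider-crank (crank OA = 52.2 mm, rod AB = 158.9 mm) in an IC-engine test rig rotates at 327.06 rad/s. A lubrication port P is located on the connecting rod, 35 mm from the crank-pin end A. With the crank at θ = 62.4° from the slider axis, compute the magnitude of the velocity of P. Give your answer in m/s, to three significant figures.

ω = 327.1 rad/s.  Crank-pin speed |V_A| = rω = 17.073 m/s, perpendicular to OA.
Rod angle: sinφ = −(r/L) sinθ ⇒ φ = -16.925°; ω_rod = −rω cosθ/√(L²−r²sin²θ) = -52.031 rad/s.
V_P = V_A + ω_rod × AP, with AP = 0.035 m along the rod.
Components: V_Px = −rω sinθ − a·ω_rod·sinφ = -15.66 m/s;  V_Py = rω cosθ + a·ω_rod·cosφ = +6.1674 m/s.
|V_P| = √(V_Px² + V_Py²) = 16.831 m/s.

16.8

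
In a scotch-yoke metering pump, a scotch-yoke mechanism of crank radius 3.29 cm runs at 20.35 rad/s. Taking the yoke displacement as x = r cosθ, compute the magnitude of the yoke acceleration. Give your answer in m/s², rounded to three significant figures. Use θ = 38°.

10.7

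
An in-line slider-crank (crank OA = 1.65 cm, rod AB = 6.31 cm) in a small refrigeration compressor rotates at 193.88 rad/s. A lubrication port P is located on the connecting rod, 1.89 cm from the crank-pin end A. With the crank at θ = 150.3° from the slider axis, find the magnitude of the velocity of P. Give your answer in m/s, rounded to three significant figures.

2.44

ω = 193.9 rad/s.  Crank-pin speed |V_A| = rω = 3.199 m/s, perpendicular to OA.
Rod angle: sinφ = −(r/L) sinθ ⇒ φ = -7.444°; ω_rod = −rω cosθ/√(L²−r²sin²θ) = +44.412 rad/s.
V_P = V_A + ω_rod × AP, with AP = 0.0189 m along the rod.
Components: V_Px = −rω sinθ − a·ω_rod·sinφ = -1.4762 m/s;  V_Py = rω cosθ + a·ω_rod·cosφ = -1.9465 m/s.
|V_P| = √(V_Px² + V_Py²) = 2.4429 m/s.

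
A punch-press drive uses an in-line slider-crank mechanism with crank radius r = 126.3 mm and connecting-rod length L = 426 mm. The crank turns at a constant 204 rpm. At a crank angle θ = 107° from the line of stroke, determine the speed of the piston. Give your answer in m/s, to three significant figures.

ω = 2π·204/60 = 21.36 rad/s
For an in-line slider-crank, x = r cosθ + √(L² − r² sin²θ), so v = −rω sinθ·[1 + r cosθ/√(L² − r² sin²θ)].
With r = 0.1263 m, L = 0.426 m, θ = 107°: √(L² − r² sin²θ) = 0.40852 m.
v = −0.1263·21.36·0.95630·[1 + 0.1263·-0.29237/0.40852] = -2.347 m/s.
|v| = 2.347 m/s.

2.35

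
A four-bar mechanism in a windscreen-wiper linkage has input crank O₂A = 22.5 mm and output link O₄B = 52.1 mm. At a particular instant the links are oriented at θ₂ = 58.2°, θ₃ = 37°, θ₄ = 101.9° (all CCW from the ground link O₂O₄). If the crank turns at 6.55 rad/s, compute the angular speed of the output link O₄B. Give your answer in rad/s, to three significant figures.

1.13

ω₂ = 6.55 rad/s
Differentiating the loop-closure r₂e^{iθ₂}+r₃e^{iθ₃}=r₁+r₄e^{iθ₄} gives r₂ω₂e^{iθ₂}+r₃ω₃e^{iθ₃}=r₄ω₄e^{iθ₄}.
Eliminating the other unknown: ω₄ = r₂ω₂ sin(θ₂−θ₃) / [r₄ sin(θ₄−θ₃)].
Numerator sine = +0.36162; denominator sine = +0.90557.
Result = 0.0225·6.55·(+0.36162) / (0.0521·(+0.90557)) = +1.1296 rad/s; magnitude 1.1296 rad/s.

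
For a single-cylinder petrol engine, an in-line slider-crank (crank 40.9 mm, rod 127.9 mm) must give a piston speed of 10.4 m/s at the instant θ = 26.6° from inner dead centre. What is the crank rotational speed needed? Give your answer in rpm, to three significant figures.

For an in-line slider-crank, |v_piston| = rω|sinθ|·[1 + r cosθ/√(L² − r² sin²θ)].
With r = 0.0409 m, L = 0.1279 m, θ = 26.6°: the bracketed kinematic factor |dx/dθ| = 0.023604 m.
ω = v/|dx/dθ| = 10.4/0.023604 = 440.6 rad/s.
N = 60ω/(2π) = 4207.4 rpm.

4210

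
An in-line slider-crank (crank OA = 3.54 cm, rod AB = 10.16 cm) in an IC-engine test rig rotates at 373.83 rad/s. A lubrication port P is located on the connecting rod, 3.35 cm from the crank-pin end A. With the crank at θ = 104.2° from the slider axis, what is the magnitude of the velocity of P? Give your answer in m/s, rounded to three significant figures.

12.6

ω = 373.8 rad/s.  Crank-pin speed |V_A| = rω = 13.234 m/s, perpendicular to OA.
Rod angle: sinφ = −(r/L) sinθ ⇒ φ = -19.742°; ω_rod = −rω cosθ/√(L²−r²sin²θ) = +33.947 rad/s.
V_P = V_A + ω_rod × AP, with AP = 0.0335 m along the rod.
Components: V_Px = −rω sinθ − a·ω_rod·sinφ = -12.445 m/s;  V_Py = rω cosθ + a·ω_rod·cosφ = -2.1759 m/s.
|V_P| = √(V_Px² + V_Py²) = 12.634 m/s.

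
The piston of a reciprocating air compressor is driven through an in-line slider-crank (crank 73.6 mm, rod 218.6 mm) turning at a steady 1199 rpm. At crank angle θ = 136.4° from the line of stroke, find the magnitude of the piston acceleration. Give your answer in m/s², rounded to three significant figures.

ω = 2π·1199/60 = 125.6 rad/s
x(θ) = r cosθ + √(L² − r² sin²θ); with ω constant, a = ω²·d²x/dθ².
d²x/dθ² = −r cosθ − r²(cos2θ)/√u − r⁴ sin²2θ/(4u^{3/2}),  u = L² − r² sin²θ = 0.0452098 m².
Substituting r = 0.0736 m, L = 0.2186 m, θ = 136.4°: d²x/dθ² = +0.051293 m.
a = ω²·d²x/dθ² = (125.6)²·(+0.051293) = +808.64 m/s²;  |a| = 808.64 m/s².

809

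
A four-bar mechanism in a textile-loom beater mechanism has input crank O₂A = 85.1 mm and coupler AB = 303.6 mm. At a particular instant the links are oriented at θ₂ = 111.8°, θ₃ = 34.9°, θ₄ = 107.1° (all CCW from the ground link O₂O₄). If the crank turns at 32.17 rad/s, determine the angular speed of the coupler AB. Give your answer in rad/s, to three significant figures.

ω₂ = 32.17 rad/s
Differentiating the loop-closure r₂e^{iθ₂}+r₃e^{iθ₃}=r₁+r₄e^{iθ₄} gives r₂ω₂e^{iθ₂}+r₃ω₃e^{iθ₃}=r₄ω₄e^{iθ₄}.
Eliminating the other unknown: ω₃ = r₂ω₂ sin(θ₄−θ₂) / [r₃ sin(θ₃−θ₄)].
Numerator sine = -0.08194; denominator sine = -0.95213.
Result = 0.0851·32.17·(-0.08194) / (0.3036·(-0.95213)) = +0.77602 rad/s; magnitude 0.77602 rad/s.

0.776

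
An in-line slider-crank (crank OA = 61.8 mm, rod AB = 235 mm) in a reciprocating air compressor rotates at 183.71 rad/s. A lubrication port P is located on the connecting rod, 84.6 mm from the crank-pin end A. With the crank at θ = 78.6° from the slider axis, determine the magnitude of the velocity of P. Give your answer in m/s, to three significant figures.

11.4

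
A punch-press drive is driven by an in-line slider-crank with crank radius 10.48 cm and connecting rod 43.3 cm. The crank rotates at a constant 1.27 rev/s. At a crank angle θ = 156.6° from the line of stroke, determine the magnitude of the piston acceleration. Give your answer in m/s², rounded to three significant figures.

5.00

ω = 2π·1.27 = 7.98 rad/s
x(θ) = r cosθ + √(L² − r² sin²θ); with ω constant, a = ω²·d²x/dθ².
d²x/dθ² = −r cosθ − r²(cos2θ)/√u − r⁴ sin²2θ/(4u^{3/2}),  u = L² − r² sin²θ = 0.185757 m².
Substituting r = 0.1048 m, L = 0.433 m, θ = 156.6°: d²x/dθ² = +0.078536 m.
a = ω²·d²x/dθ² = (7.98)²·(+0.078536) = +5.0008 m/s²;  |a| = 5.0008 m/s².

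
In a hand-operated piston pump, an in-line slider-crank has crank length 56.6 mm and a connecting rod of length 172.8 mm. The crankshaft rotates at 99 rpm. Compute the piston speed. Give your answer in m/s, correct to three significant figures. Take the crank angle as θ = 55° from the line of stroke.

ω = 2π·99/60 = 10.37 rad/s
For an in-line slider-crank, x = r cosθ + √(L² − r² sin²θ), so v = −rω sinθ·[1 + r cosθ/√(L² − r² sin²θ)].
With r = 0.0566 m, L = 0.1728 m, θ = 55°: √(L² − r² sin²θ) = 0.16646 m.
v = −0.0566·10.37·0.81915·[1 + 0.0566·0.57358/0.16646] = -0.57441 m/s.
|v| = 0.57441 m/s.

0.574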